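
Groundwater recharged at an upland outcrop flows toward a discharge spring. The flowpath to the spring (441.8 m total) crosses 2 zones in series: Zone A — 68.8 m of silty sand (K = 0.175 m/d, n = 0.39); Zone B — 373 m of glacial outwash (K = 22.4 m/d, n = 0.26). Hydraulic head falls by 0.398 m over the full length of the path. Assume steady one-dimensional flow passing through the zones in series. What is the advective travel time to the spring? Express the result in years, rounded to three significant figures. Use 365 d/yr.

Steady 1-D flow in series ⇒ the Darcy flux q is identical in every zone and the zone head losses add (resistances L/K in series).
Σ(L/K) = 68.8/0.175 + 373/22.4 = 393.1 + 16.65 = 409.8 d
q = ΔH / Σ(L/K) = 0.398 / 409.8 = 9.712e-4 m/d (same in every zone)
Zone A: v = q/n = 9.712e-4/0.39 = 0.002490 m/d → t_A = 68.8/0.002490 = 27630 d
Zone B: v = q/n = 9.712e-4/0.26 = 0.003735 m/d → t_B = 373/0.003735 = 99850 d
Total t = 27630 + 99850 = 127500 d
   = 127500 / 365 = 349 yr

349 years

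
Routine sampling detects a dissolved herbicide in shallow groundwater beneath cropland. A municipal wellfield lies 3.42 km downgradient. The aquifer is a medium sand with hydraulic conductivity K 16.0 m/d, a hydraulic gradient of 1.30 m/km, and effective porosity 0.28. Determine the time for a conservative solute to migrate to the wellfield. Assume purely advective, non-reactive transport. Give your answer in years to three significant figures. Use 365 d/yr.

126 years

Specific discharge q = 16.0 × 0.0013 = 0.02080 m/d
v = Ki/n = 16.0·0.0013/0.28 = 0.07429 m/d
L = 3.42 km = 3420 m
t = L / v = 3420 / 0.07429 = 46040 d
   = 46040 / 365 = 126 yr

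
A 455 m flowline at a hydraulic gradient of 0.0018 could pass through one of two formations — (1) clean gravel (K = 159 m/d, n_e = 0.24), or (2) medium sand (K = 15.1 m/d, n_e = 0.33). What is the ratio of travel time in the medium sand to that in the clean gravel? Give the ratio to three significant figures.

14.5

Unit 1 (clean gravel): v = 159×0.0018/0.24 = 1.193 m/d, t = 455/1.193 = 381.6 d
Unit 2 (medium sand): v = 15.1×0.0018/0.33 = 0.08236 m/d, t = 455/0.08236 = 5524 d
t(medium sand) / t(clean gravel) = 5524/381.6 = 14.5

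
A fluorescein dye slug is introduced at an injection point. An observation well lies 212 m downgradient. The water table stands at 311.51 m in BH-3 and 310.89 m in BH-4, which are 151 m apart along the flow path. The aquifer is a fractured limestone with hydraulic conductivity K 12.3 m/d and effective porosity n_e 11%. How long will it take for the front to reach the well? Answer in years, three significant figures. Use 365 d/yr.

1.27 years

Hydraulic gradient i = (311.51 − 310.89) / 151 = 0.62 / 151 = 0.004106
Darcy flux q = K·i = 12.3 × 0.004106 = 0.05050 m/d
Seepage velocity v = q / n = 0.05050 / 0.11 = 0.4591 m/d
t = L / v = 212 / 0.4591 = 461.8 d
   = 461.8 / 365 = 1.27 yr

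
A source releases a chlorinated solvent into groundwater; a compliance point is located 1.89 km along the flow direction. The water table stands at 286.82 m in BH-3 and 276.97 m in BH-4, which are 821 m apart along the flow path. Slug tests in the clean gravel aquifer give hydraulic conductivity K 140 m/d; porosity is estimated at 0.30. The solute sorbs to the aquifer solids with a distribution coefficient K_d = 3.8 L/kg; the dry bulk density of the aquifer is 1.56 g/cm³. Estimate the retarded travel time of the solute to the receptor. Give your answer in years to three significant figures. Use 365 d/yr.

19.2 years

Hydraulic gradient i = (286.82 − 276.97) / 821 = 9.85 / 821 = 0.01200
Darcy flux q = K·i = 140 × 0.01200 = 1.680 m/d
v_s = q/n_e = 1.680/0.30 = 5.599 m/d
Retardation R = 1 + ρ_b·K_d/n = 1 + 1.56×3.8/0.30 = 20.76
Contaminant velocity v_c = v/R = 5.599/20.76 = 0.2697 m/d
L = 1.89 km = 1890 m
t = L/v_c = 1890/0.2697 = 7008 d
   = 7008/365 = 19.2 yr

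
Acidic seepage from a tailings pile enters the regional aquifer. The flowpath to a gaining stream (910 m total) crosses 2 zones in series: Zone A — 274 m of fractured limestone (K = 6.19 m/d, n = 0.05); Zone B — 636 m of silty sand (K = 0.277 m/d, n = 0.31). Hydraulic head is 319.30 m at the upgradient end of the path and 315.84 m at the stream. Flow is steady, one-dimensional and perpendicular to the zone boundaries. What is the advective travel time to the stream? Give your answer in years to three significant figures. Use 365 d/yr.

391 years

Total head drop ΔH = 319.30 − 315.84 = 3.46 m
Steady 1-D flow in series ⇒ the Darcy flux q is identical in every zone and the zone head losses add (resistances L/K in series).
Σ(L/K) = 274/6.19 + 636/0.277 = 44.26 + 2296 = 2340 d
q = ΔH / Σ(L/K) = 3.46 / 2340 = 0.001478 m/d (same in every zone)
Zone A: v = q/n = 0.001478/0.05 = 0.02957 m/d → t_A = 274/0.02957 = 9266 d
Zone B: v = q/n = 0.001478/0.31 = 0.004769 m/d → t_B = 636/0.004769 = 133400 d
Total t = 9266 + 133400 = 142600 d
   = 142600 / 365 = 391 yr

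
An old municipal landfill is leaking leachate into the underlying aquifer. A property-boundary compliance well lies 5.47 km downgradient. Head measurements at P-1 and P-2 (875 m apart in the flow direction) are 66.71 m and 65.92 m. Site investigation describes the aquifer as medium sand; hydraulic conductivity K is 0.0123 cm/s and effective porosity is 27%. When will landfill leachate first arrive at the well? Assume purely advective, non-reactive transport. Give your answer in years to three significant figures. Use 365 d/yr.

Hydraulic gradient i = (66.71 − 65.92) / 875 = 0.79 / 875 = 9.029e-4
K = 0.0123 cm/s × 864 = 10.63 m/d
q = Ki = 10.63 × 9.029e-4 = 0.009595 m/d
v = Ki/n = 10.63·9.029e-4/0.27 = 0.03554 m/d
L = 5.47 km = 5470 m
t = L / v = 5470 / 0.03554 = 153900 d
   = 153900 / 365 = 422 yr

422 years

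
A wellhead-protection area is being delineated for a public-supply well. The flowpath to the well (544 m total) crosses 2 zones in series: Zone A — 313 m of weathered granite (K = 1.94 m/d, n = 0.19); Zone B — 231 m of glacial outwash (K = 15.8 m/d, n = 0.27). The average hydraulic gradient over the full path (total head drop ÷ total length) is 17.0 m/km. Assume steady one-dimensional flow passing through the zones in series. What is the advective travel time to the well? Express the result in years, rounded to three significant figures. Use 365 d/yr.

6.35 years

For zones in series the flux q is common to all zones; the equivalent conductivity is the harmonic (thickness-weighted) mean, K_eq = L_total / Σ(L_j/K_j).
Σ(L/K) = 313/1.94 + 231/15.8 = 161.3 + 14.62 = 176.0 d
K_eq = L_total / Σ(L/K) = 544 / 176.0 = 3.092 m/d
q = K_eq · i = 3.092 × 0.017 = 0.05256 m/d (same in every zone)
Zone A: v = q/n = 0.05256/0.19 = 0.2766 m/d → t_A = 313/0.2766 = 1132 d
Zone B: v = q/n = 0.05256/0.27 = 0.1947 m/d → t_B = 231/0.1947 = 1187 d
Total t = 1132 + 1187 = 2318 d
   = 2318 / 365 = 6.35 yr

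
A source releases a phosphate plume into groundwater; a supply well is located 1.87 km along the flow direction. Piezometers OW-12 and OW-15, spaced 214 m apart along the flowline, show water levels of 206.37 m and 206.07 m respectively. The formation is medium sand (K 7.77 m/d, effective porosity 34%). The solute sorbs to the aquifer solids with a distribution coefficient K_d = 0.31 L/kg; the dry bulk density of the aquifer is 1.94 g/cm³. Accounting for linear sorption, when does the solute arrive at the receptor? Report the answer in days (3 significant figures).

Hydraulic gradient i = (206.37 − 206.07) / 214 = 0.30 / 214 = 0.001402
Specific discharge q = 7.77 × 0.001402 = 0.01089 m/d
v_s = q/n_e = 0.01089/0.34 = 0.03204 m/d
Retardation R = 1 + ρ_b·K_d/n = 1 + 1.94×0.31/0.34 = 2.769
Contaminant velocity v_c = v/R = 0.03204/2.769 = 0.01157 m/d
L = 1.87 km = 1870 m
t = L/v_c = 1870/0.01157 = 161600 d

162000 days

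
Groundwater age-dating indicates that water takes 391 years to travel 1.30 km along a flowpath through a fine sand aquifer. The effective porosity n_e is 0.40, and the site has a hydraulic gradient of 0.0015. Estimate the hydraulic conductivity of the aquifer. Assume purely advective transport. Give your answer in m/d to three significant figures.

t = 391 years = 142700 d
L = 1.30 km = 1300 m
v = L / t = 1300 / 142700 = 0.009109 m/d
K = v · n / i = 0.009109 × 0.40 / 0.0015 = 2.43 m/d

2.43 m/d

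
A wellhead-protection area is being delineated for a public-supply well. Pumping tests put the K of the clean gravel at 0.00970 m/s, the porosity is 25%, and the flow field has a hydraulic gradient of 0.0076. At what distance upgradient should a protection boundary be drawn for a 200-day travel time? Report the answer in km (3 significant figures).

5.10 km

K = 0.00970 m/s × 86400 s/d = 838.1 m/d
Specific discharge q = 838.1 × 0.0076 = 6.369 m/d
v = Ki/n = 838.1·0.0076/0.25 = 25.48 m/d
L = v × T = 25.48 × 200 = 5096 m
   = 5.10 km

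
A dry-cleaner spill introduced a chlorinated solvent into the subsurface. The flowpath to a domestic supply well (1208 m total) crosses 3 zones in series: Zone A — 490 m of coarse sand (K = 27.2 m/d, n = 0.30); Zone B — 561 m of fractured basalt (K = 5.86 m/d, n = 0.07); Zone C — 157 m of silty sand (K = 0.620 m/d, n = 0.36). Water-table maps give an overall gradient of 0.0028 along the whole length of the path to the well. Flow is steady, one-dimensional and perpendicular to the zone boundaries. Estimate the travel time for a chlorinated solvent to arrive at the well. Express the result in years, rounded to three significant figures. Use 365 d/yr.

For zones in series the flux q is common to all zones; the equivalent conductivity is the harmonic (thickness-weighted) mean, K_eq = L_total / Σ(L_j/K_j).
Σ(L/K) = 490/27.2 + 561/5.86 + 157/0.620 = 18.01 + 95.73 + 253.2 = 367.0 d
K_eq = L_total / Σ(L/K) = 1208 / 367.0 = 3.292 m/d
q = K_eq · i = 3.292 × 0.0028 = 0.009217 m/d (same in every zone)
Zone A: v = q/n = 0.009217/0.30 = 0.03072 m/d → t_A = 490/0.03072 = 15950 d
Zone B: v = q/n = 0.009217/0.07 = 0.1317 m/d → t_B = 561/0.1317 = 4261 d
Zone C: v = q/n = 0.009217/0.36 = 0.02560 m/d → t_C = 157/0.02560 = 6132 d
Total t = 15950 + 4261 + 6132 = 26340 d
   = 26340 / 365 = 72.2 yr

72.2 years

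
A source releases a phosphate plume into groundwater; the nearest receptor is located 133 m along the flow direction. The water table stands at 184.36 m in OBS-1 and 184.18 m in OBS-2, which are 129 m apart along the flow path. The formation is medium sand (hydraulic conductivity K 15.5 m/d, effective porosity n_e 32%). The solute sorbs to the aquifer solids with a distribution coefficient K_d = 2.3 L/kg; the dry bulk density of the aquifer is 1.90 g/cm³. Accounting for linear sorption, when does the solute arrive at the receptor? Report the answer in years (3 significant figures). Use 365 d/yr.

79.0 years

Hydraulic gradient i = (184.36 − 184.18) / 129 = 0.18 / 129 = 0.001395
q = Ki = 15.5 × 0.001395 = 0.02163 m/d
Seepage velocity v = q / n = 0.02163 / 0.32 = 0.06759 m/d
Retardation R = 1 + ρ_b·K_d/n = 1 + 1.90×2.3/0.32 = 14.66
Contaminant velocity v_c = v/R = 0.06759/14.66 = 0.004611 m/d
t = L/v_c = 133/0.004611 = 28840 d
   = 28840/365 = 79.0 yr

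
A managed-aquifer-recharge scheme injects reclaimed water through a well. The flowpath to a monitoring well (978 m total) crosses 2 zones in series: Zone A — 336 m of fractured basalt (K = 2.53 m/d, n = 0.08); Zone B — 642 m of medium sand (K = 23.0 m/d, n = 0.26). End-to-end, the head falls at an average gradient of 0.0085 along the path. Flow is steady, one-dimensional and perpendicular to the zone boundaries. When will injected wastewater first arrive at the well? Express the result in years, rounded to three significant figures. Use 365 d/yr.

10.3 years

Continuity: the same q passes through each zone, so ΔH = q·Σ(L_j/K_j) — the zones act as resistances in series.
Σ(L/K) = 336/2.53 + 642/23.0 = 132.8 + 27.91 = 160.7 d
K_eq = L_total / Σ(L/K) = 978 / 160.7 = 6.085 m/d
q = K_eq · i = 6.085 × 0.0085 = 0.05172 m/d (same in every zone)
Zone A: v = q/n = 0.05172/0.08 = 0.6465 m/d → t_A = 336/0.6465 = 519.7 d
Zone B: v = q/n = 0.05172/0.26 = 0.1989 m/d → t_B = 642/0.1989 = 3227 d
Total t = 519.7 + 3227 = 3747 d
   = 3747 / 365 = 10.3 yr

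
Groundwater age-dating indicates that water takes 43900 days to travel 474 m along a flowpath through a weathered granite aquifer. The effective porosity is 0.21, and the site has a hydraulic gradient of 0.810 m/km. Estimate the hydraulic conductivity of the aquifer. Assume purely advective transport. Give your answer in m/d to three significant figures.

2.80 m/d

v = L / t = 474 / 43900 = 0.01080 m/d
K = v · n / i = 0.01080 × 0.21 / 8.1e-4 = 2.80 m/d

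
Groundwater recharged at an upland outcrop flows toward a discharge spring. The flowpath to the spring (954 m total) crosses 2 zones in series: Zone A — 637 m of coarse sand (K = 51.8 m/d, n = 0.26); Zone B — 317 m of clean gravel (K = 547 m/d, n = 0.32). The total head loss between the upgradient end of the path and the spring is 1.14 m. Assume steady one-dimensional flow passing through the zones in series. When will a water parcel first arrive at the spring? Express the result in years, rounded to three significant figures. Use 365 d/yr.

Continuity: the same q passes through each zone, so ΔH = q·Σ(L_j/K_j) — the zones act as resistances in series.
Σ(L/K) = 637/51.8 + 317/547 = 12.30 + 0.5795 = 12.88 d
q = ΔH / Σ(L/K) = 1.14 / 12.88 = 0.08853 m/d (same in every zone)
Zone A: v = q/n = 0.08853/0.26 = 0.3405 m/d → t_A = 637/0.3405 = 1871 d
Zone B: v = q/n = 0.08853/0.32 = 0.2767 m/d → t_B = 317/0.2767 = 1146 d
Total t = 1871 + 1146 = 3017 d
   = 3017 / 365 = 8.26 yr

8.26 years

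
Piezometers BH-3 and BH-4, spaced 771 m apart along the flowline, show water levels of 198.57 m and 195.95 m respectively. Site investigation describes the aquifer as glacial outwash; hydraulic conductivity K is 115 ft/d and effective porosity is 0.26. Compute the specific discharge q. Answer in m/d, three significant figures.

Hydraulic gradient i = (198.57 − 195.95) / 771 = 2.62 / 771 = 0.003398
K = 115 ft/d × 0.3048 = 35.05 m/d
Darcy flux q = K·i = 35.05 × 0.003398 = 0.1191 m/d

0.119 m/d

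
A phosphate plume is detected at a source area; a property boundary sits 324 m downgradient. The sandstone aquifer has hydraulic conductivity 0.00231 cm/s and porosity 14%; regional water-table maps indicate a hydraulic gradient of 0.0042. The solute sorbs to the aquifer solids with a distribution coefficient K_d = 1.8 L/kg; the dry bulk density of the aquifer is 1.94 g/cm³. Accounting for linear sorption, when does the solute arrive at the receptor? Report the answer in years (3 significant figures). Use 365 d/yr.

385 years

K = 0.00231 cm/s × 864 = 1.996 m/d
Specific discharge q = 1.996 × 0.0042 = 0.008383 m/d
v_s = q/n_e = 0.008383/0.14 = 0.05988 m/d
Retardation R = 1 + ρ_b·K_d/n = 1 + 1.94×1.8/0.14 = 25.94
Contaminant velocity v_c = v/R = 0.05988/25.94 = 0.002308 m/d
t = L/v_c = 324/0.002308 = 140400 d
   = 140400/365 = 385 yr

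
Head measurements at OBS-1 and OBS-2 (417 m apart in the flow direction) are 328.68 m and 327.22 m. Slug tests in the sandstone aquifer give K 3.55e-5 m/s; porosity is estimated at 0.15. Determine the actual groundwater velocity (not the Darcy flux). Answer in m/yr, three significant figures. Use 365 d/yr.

26.1 m/yr

Hydraulic gradient i = (328.68 − 327.22) / 417 = 1.46 / 417 = 0.003501
K = 3.55e-5 m/s × 86400 s/d = 3.067 m/d
q = Ki = 3.067 × 0.003501 = 0.01074 m/d
v_s = q/n_e = 0.01074/0.15 = 0.07159 m/d
   = 0.07159 × 365 = 26.1 m/yr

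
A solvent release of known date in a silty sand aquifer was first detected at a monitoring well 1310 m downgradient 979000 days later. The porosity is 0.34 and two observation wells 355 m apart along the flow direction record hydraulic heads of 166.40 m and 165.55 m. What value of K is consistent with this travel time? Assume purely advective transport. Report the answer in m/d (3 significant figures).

0.190 m/d

Hydraulic gradient i = (166.40 − 165.55) / 355 = 0.85 / 355 = 0.002394
v = L / t = 1310 / 979000 = 0.001338 m/d
K = v · n / i = 0.001338 × 0.34 / 0.002394 = 0.190 m/d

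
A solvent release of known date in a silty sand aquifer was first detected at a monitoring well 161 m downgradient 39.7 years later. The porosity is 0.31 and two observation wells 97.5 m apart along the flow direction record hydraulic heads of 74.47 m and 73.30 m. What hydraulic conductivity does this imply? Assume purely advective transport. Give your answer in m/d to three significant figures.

Hydraulic gradient i = (74.47 − 73.30) / 97.5 = 1.17 / 97.5 = 0.01200
t = 39.7 years = 14490 d
v = L / t = 161 / 14490 = 0.01111 m/d
K = v · n / i = 0.01111 × 0.31 / 0.01200 = 0.287 m/d

0.287 m/d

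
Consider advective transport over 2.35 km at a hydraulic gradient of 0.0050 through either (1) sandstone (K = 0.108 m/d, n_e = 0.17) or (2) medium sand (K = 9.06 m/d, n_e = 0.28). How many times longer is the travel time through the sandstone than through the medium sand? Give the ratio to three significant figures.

Unit 1 (sandstone): v = 0.108×0.0050/0.17 = 0.003176 m/d, t = 2350/0.003176 = 739800 d
Unit 2 (medium sand): v = 9.06×0.0050/0.28 = 0.1618 m/d, t = 2350/0.1618 = 14530 d
t(sandstone) / t(medium sand) = 739800/14530 = 50.9

50.9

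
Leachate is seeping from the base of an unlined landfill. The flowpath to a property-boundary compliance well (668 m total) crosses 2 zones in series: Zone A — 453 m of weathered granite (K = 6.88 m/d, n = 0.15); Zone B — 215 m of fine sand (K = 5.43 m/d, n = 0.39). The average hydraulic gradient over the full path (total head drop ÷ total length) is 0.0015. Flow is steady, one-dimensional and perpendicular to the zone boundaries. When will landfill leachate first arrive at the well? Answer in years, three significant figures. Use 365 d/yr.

Steady 1-D flow in series ⇒ the Darcy flux q is identical in every zone and the zone head losses add (resistances L/K in series).
Σ(L/K) = 453/6.88 + 215/5.43 = 65.84 + 39.59 = 105.4 d
K_eq = L_total / Σ(L/K) = 668 / 105.4 = 6.335 m/d
q = K_eq · i = 6.335 × 0.0015 = 0.009503 m/d (same in every zone)
Zone A: v = q/n = 0.009503/0.15 = 0.06335 m/d → t_A = 453/0.06335 = 7150 d
Zone B: v = q/n = 0.009503/0.39 = 0.02437 m/d → t_B = 215/0.02437 = 8823 d
Total t = 7150 + 8823 = 15970 d
   = 15970 / 365 = 43.8 yr

43.8 years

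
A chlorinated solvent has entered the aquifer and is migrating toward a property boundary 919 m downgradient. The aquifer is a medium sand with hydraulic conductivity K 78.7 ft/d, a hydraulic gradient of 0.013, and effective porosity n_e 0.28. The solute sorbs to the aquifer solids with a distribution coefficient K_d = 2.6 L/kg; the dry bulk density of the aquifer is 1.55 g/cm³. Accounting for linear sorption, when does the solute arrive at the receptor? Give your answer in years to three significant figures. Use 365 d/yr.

K = 78.7 ft/d × 0.3048 = 23.99 m/d
Darcy flux q = K·i = 23.99 × 0.013 = 0.3118 m/d
v_s = q/n_e = 0.3118/0.28 = 1.114 m/d
Retardation R = 1 + ρ_b·K_d/n = 1 + 1.55×2.6/0.28 = 15.39
Contaminant velocity v_c = v/R = 1.114/15.39 = 0.07235 m/d
t = L/v_c = 919/0.07235 = 12700 d
   = 12700/365 = 34.8 yr

34.8 years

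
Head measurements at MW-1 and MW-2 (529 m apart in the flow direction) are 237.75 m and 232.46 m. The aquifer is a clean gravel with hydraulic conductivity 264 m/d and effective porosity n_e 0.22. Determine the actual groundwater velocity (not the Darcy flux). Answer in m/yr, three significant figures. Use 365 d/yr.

Hydraulic gradient i = (237.75 − 232.46) / 529 = 5.29 / 529 = 0.01000
Darcy flux q = K·i = 264 × 0.01000 = 2.640 m/d
v = Ki/n = 264·0.01000/0.22 = 12.00 m/d
   = 12.00 × 365 = 4380 m/yr

4380 m/yr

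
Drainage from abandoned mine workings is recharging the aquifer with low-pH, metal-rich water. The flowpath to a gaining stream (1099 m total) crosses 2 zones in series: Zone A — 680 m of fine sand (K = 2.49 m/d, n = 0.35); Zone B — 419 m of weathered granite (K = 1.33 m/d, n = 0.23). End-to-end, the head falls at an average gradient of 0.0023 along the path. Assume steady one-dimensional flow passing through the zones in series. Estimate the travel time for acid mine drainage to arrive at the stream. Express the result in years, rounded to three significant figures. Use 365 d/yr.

Steady 1-D flow in series ⇒ the Darcy flux q is identical in every zone and the zone head losses add (resistances L/K in series).
Σ(L/K) = 680/2.49 + 419/1.33 = 273.1 + 315.0 = 588.1 d
K_eq = L_total / Σ(L/K) = 1099 / 588.1 = 1.869 m/d
q = K_eq · i = 1.869 × 0.0023 = 0.004298 m/d (same in every zone)
Zone A: v = q/n = 0.004298/0.35 = 0.01228 m/d → t_A = 680/0.01228 = 55380 d
Zone B: v = q/n = 0.004298/0.23 = 0.01869 m/d → t_B = 419/0.01869 = 22420 d
Total t = 55380 + 22420 = 77800 d
   = 77800 / 365 = 213 yr

213 years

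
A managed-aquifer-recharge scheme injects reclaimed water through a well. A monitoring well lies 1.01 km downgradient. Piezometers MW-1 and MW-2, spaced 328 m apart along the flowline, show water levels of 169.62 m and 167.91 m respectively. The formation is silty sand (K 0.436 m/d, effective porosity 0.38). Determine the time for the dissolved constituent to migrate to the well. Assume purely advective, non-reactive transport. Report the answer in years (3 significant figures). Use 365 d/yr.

463 years

Hydraulic gradient i = (169.62 − 167.91) / 328 = 1.71 / 328 = 0.005213
q = Ki = 0.436 × 0.005213 = 0.002273 m/d
v_s = q/n_e = 0.002273/0.38 = 0.005982 m/d
L = 1.01 km = 1010 m
t = L / v = 1010 / 0.005982 = 168800 d
   = 168800 / 365 = 463 yr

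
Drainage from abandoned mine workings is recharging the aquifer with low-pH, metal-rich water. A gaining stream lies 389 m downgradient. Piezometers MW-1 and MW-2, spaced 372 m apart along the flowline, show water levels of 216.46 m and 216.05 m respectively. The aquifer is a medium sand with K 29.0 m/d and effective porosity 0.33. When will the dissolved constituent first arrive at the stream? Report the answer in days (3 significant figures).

Hydraulic gradient i = (216.46 − 216.05) / 372 = 0.41 / 372 = 0.001102
Specific discharge q = 29.0 × 0.001102 = 0.03196 m/d
v = Ki/n = 29.0·0.001102/0.33 = 0.09686 m/d
t = L / v = 389 / 0.09686 = 4016 d

4020 days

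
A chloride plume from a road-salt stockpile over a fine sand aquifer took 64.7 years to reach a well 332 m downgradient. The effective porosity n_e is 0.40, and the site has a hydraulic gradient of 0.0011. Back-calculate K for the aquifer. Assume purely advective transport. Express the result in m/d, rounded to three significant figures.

5.11 m/d

t = 64.7 years = 23620 d
v = L / t = 332 / 23620 = 0.01406 m/d
K = v · n / i = 0.01406 × 0.40 / 0.0011 = 5.11 m/d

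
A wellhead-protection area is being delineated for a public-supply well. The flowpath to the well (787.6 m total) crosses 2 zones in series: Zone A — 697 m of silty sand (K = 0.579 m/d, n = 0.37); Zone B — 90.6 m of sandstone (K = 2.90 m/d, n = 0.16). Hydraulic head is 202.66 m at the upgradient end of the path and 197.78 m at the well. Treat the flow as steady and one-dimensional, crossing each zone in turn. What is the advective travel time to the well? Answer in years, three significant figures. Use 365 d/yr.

Total head drop ΔH = 202.66 − 197.78 = 4.88 m
Continuity: the same q passes through each zone, so ΔH = q·Σ(L_j/K_j) — the zones act as resistances in series.
Σ(L/K) = 697/0.579 + 90.6/2.90 = 1204 + 31.24 = 1235 d
q = ΔH / Σ(L/K) = 4.88 / 1235 = 0.003951 m/d (same in every zone)
Zone A: v = q/n = 0.003951/0.37 = 0.01068 m/d → t_A = 697/0.01068 = 65270 d
Zone B: v = q/n = 0.003951/0.16 = 0.02470 m/d → t_B = 90.6/0.02470 = 3669 d
Total t = 65270 + 3669 = 68940 d
   = 68940 / 365 = 189 yr

189 years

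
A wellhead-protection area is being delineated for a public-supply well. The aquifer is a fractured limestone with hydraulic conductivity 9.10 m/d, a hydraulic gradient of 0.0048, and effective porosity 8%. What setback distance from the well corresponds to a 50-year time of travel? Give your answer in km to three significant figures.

9.96 km

Specific discharge q = 9.10 × 0.0048 = 0.04368 m/d
Average linear velocity = 0.04368 / 0.08 = 0.5460 m/d
T = 50 yr × 365 = 18250 d
L = v × T = 0.5460 × 18250 = 9964 m
   = 9.96 km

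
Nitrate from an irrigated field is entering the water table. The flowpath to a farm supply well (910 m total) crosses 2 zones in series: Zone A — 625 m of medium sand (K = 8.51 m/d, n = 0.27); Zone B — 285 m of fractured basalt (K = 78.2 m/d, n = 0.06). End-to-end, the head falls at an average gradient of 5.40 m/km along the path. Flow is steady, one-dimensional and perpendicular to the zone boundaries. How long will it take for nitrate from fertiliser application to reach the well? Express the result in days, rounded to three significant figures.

2920 days

For zones in series the flux q is common to all zones; the equivalent conductivity is the harmonic (thickness-weighted) mean, K_eq = L_total / Σ(L_j/K_j).
Σ(L/K) = 625/8.51 + 285/78.2 = 73.44 + 3.645 = 77.09 d
K_eq = L_total / Σ(L/K) = 910 / 77.09 = 11.80 m/d
q = K_eq · i = 11.80 × 0.0054 = 0.06375 m/d (same in every zone)
Zone A: v = q/n = 0.06375/0.27 = 0.2361 m/d → t_A = 625/0.2361 = 2647 d
Zone B: v = q/n = 0.06375/0.06 = 1.062 m/d → t_B = 285/1.062 = 268.3 d
Total t = 2647 + 268.3 = 2915 d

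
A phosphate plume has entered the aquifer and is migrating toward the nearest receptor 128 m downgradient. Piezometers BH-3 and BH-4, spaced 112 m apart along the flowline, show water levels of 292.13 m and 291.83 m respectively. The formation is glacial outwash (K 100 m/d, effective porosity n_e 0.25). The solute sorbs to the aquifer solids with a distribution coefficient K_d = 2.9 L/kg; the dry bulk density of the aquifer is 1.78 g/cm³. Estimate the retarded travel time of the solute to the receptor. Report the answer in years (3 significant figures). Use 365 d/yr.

Hydraulic gradient i = (292.13 − 291.83) / 112 = 0.30 / 112 = 0.002679
q = Ki = 100 × 0.002679 = 0.2679 m/d
Seepage velocity v = q / n = 0.2679 / 0.25 = 1.071 m/d
Retardation R = 1 + ρ_b·K_d/n = 1 + 1.78×2.9/0.25 = 21.65
Contaminant velocity v_c = v/R = 1.071/21.65 = 0.04949 m/d
t = L/v_c = 128/0.04949 = 2586 d
   = 2586/365 = 7.09 yr

7.09 years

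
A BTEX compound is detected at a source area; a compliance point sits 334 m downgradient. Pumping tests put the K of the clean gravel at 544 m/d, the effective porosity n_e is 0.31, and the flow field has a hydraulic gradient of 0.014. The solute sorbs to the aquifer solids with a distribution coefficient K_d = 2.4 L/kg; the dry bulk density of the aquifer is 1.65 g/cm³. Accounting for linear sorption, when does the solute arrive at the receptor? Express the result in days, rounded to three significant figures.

187 days

Darcy flux q = K·i = 544 × 0.014 = 7.616 m/d
Seepage velocity v = q / n = 7.616 / 0.31 = 24.57 m/d
Retardation R = 1 + ρ_b·K_d/n = 1 + 1.65×2.4/0.31 = 13.77
Contaminant velocity v_c = v/R = 24.57/13.77 = 1.784 m/d
t = L/v_c = 334/1.784 = 187.3 d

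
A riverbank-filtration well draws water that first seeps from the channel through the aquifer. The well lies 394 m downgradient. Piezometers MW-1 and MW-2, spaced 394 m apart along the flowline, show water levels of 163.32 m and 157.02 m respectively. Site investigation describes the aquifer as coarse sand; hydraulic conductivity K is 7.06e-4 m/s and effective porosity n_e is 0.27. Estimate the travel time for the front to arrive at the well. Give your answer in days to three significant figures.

Hydraulic gradient i = (163.32 − 157.02) / 394 = 6.30 / 394 = 0.01599
K = 7.06e-4 m/s × 86400 s/d = 61.00 m/d
Specific discharge q = 61.00 × 0.01599 = 0.9754 m/d
Average linear velocity = 0.9754 / 0.27 = 3.612 m/d
t = L / v = 394 / 3.612 = 109.1 d

109 days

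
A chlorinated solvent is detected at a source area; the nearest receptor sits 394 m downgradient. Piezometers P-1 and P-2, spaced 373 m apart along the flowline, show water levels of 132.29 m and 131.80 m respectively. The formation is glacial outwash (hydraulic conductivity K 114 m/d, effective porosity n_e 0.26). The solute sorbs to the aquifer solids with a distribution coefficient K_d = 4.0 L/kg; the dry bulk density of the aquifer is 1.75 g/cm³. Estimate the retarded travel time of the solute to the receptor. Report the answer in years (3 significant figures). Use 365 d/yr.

Hydraulic gradient i = (132.29 − 131.80) / 373 = 0.49 / 373 = 0.001314
Darcy flux q = K·i = 114 × 0.001314 = 0.1498 m/d
Average linear velocity = 0.1498 / 0.26 = 0.5760 m/d
Retardation R = 1 + ρ_b·K_d/n = 1 + 1.75×4.0/0.26 = 27.92
Contaminant velocity v_c = v/R = 0.5760/27.92 = 0.02063 m/d
t = L/v_c = 394/0.02063 = 19100 d
   = 19100/365 = 52.3 yr

52.3 years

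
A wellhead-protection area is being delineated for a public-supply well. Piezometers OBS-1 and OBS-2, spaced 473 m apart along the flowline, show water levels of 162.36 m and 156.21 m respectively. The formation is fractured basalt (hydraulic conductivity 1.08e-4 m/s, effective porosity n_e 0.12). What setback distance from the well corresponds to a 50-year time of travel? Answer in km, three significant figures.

18.5 km

Hydraulic gradient i = (162.36 − 156.21) / 473 = 6.15 / 473 = 0.01300
K = 1.08e-4 m/s × 86400 s/d = 9.331 m/d
q = Ki = 9.331 × 0.01300 = 0.1213 m/d
v = Ki/n = 9.331·0.01300/0.12 = 1.011 m/d
T = 50 yr × 365 = 18250 d
L = v × T = 1.011 × 18250 = 18450 m
   = 18.5 km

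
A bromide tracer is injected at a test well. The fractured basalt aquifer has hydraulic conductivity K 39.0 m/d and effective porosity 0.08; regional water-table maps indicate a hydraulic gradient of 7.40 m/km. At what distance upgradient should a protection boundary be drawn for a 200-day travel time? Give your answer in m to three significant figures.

722 m

q = Ki = 39.0 × 0.0074 = 0.2886 m/d
v_s = q/n_e = 0.2886/0.08 = 3.608 m/d
L = v × T = 3.608 × 200 = 721.5 m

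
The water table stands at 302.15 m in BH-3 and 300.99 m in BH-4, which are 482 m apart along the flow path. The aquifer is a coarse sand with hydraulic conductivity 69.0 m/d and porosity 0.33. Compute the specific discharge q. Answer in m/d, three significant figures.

0.166 m/d

Hydraulic gradient i = (302.15 − 300.99) / 482 = 1.16 / 482 = 0.002407
Darcy flux q = K·i = 69.0 × 0.002407 = 0.1661 m/d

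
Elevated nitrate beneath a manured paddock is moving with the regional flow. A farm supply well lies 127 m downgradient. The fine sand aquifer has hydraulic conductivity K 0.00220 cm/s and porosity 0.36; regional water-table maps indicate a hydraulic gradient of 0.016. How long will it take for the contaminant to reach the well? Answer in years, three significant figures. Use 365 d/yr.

K = 0.00220 cm/s × 864 = 1.901 m/d
Darcy flux q = K·i = 1.901 × 0.016 = 0.03041 m/d
Average linear velocity = 0.03041 / 0.36 = 0.08448 m/d
t = L / v = 127 / 0.08448 = 1503 d
   = 1503 / 365 = 4.12 yr

4.12 years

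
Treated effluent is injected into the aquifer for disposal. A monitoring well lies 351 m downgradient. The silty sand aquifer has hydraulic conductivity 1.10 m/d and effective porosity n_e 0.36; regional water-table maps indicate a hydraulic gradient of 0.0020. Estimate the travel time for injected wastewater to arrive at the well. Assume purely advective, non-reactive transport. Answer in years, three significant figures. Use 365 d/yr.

157 years

Specific discharge q = 1.10 × 0.0020 = 0.002200 m/d
Average linear velocity = 0.002200 / 0.36 = 0.006111 m/d
t = L / v = 351 / 0.006111 = 57440 d
   = 57440 / 365 = 157 yr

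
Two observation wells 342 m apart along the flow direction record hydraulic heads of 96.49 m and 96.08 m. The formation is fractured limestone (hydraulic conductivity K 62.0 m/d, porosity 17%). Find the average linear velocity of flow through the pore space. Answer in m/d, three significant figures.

0.437 m/d

Hydraulic gradient i = (96.49 − 96.08) / 342 = 0.41 / 342 = 0.001199
q = Ki = 62.0 × 0.001199 = 0.07433 m/d
Average linear velocity = 0.07433 / 0.17 = 0.4372 m/d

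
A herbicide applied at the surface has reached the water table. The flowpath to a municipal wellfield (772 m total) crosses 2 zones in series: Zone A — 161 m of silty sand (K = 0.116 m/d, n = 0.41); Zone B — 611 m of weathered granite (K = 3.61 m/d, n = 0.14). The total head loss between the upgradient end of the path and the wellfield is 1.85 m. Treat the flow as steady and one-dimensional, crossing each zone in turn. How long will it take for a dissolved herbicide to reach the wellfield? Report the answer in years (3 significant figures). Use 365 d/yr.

349 years

Continuity: the same q passes through each zone, so ΔH = q·Σ(L_j/K_j) — the zones act as resistances in series.
Σ(L/K) = 161/0.116 + 611/3.61 = 1388 + 169.3 = 1557 d
q = ΔH / Σ(L/K) = 1.85 / 1557 = 0.001188 m/d (same in every zone)
Zone A: v = q/n = 0.001188/0.41 = 0.002898 m/d → t_A = 161/0.002898 = 55560 d
Zone B: v = q/n = 0.001188/0.14 = 0.008486 m/d → t_B = 611/0.008486 = 72000 d
Total t = 55560 + 72000 = 127600 d
   = 127600 / 365 = 349 yr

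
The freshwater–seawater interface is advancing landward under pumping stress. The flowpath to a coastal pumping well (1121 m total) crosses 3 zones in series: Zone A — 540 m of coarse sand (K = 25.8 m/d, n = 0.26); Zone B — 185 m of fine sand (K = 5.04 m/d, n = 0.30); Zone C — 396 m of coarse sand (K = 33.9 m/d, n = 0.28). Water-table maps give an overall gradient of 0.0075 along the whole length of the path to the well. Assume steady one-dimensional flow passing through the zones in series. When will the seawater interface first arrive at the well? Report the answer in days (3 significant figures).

2530 days

Steady 1-D flow in series ⇒ the Darcy flux q is identical in every zone and the zone head losses add (resistances L/K in series).
Σ(L/K) = 540/25.8 + 185/5.04 + 396/33.9 = 20.93 + 36.71 + 11.68 = 69.32 d
K_eq = L_total / Σ(L/K) = 1121 / 69.32 = 16.17 m/d
q = K_eq · i = 16.17 × 0.0075 = 0.1213 m/d (same in every zone)
Zone A: v = q/n = 0.1213/0.26 = 0.4665 m/d → t_A = 540/0.4665 = 1158 d
Zone B: v = q/n = 0.1213/0.30 = 0.4043 m/d → t_B = 185/0.4043 = 457.6 d
Zone C: v = q/n = 0.1213/0.28 = 0.4332 m/d → t_C = 396/0.4332 = 914.2 d
Total t = 1158 + 457.6 + 914.2 = 2529 d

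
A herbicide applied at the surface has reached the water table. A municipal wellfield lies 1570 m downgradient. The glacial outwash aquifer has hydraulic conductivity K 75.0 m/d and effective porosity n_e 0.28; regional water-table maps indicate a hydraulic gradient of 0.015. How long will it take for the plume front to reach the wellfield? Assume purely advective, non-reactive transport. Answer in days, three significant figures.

391 days

Darcy flux q = K·i = 75.0 × 0.015 = 1.125 m/d
Average linear velocity = 1.125 / 0.28 = 4.018 m/d
t = L / v = 1570 / 4.018 = 390.8 d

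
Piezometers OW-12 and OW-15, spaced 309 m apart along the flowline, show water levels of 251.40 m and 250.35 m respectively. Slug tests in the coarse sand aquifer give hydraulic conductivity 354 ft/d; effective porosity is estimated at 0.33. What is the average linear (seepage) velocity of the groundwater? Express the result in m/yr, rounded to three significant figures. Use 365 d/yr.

Hydraulic gradient i = (251.40 − 250.35) / 309 = 1.05 / 309 = 0.003398
K = 354 ft/d × 0.3048 = 107.9 m/d
q = Ki = 107.9 × 0.003398 = 0.3666 m/d
Seepage velocity v = q / n = 0.3666 / 0.33 = 1.111 m/d
   = 1.111 × 365 = 406 m/yr

406 m/yr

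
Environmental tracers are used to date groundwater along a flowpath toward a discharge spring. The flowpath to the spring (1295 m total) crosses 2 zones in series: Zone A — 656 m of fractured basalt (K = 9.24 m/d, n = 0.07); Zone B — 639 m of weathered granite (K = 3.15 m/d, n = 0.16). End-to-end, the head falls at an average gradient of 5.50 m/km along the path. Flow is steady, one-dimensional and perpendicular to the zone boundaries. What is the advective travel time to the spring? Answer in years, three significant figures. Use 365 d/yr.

15.6 years

For zones in series the flux q is common to all zones; the equivalent conductivity is the harmonic (thickness-weighted) mean, K_eq = L_total / Σ(L_j/K_j).
Σ(L/K) = 656/9.24 + 639/3.15 = 71.00 + 202.9 = 273.9 d
K_eq = L_total / Σ(L/K) = 1295 / 273.9 = 4.729 m/d
q = K_eq · i = 4.729 × 0.0055 = 0.02601 m/d (same in every zone)
Zone A: v = q/n = 0.02601/0.07 = 0.3715 m/d → t_A = 656/0.3715 = 1766 d
Zone B: v = q/n = 0.02601/0.16 = 0.1626 m/d → t_B = 639/0.1626 = 3931 d
Total t = 1766 + 3931 = 5697 d
   = 5697 / 365 = 15.6 yr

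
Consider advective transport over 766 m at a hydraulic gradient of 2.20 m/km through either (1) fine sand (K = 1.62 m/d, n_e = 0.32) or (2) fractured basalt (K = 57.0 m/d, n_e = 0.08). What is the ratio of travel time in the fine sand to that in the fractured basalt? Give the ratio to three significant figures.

141

Unit 1 (fine sand): v = 1.62×0.0022/0.32 = 0.01114 m/d, t = 766/0.01114 = 68780 d
Unit 2 (fractured basalt): v = 57.0×0.0022/0.08 = 1.568 m/d, t = 766/1.568 = 488.7 d
t(fine sand) / t(fractured basalt) = 68780/488.7 = 141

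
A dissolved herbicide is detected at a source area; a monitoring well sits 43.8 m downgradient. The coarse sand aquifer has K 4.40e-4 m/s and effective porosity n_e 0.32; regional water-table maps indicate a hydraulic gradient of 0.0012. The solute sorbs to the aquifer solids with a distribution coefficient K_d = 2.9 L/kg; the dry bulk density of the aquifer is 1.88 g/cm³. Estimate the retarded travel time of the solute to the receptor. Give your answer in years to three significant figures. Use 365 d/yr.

K = 4.40e-4 m/s × 86400 s/d = 38.02 m/d
Specific discharge q = 38.02 × 0.0012 = 0.04562 m/d
Seepage velocity v = q / n = 0.04562 / 0.32 = 0.1426 m/d
Retardation R = 1 + ρ_b·K_d/n = 1 + 1.88×2.9/0.32 = 18.04
Contaminant velocity v_c = v/R = 0.1426/18.04 = 0.007904 m/d
t = L/v_c = 43.8/0.007904 = 5542 d
   = 5542/365 = 15.2 yr

15.2 years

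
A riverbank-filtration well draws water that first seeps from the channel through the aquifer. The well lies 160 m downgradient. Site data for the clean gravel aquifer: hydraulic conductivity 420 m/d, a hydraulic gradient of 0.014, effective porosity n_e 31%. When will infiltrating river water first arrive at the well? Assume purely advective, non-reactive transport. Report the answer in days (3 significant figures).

Specific discharge q = 420 × 0.014 = 5.880 m/d
v_s = q/n_e = 5.880/0.31 = 18.97 m/d
t = L / v = 160 / 18.97 = 8.435 d

8.44 days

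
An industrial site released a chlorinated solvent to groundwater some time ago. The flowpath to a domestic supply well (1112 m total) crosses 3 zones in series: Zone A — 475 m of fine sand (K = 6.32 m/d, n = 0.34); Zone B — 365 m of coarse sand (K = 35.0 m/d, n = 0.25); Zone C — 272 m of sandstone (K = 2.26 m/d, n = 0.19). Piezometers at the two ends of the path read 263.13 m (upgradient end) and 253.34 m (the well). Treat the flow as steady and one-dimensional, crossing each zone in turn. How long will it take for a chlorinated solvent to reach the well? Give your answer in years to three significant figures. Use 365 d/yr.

Total head drop ΔH = 263.13 − 253.34 = 9.79 m
Steady 1-D flow in series ⇒ the Darcy flux q is identical in every zone and the zone head losses add (resistances L/K in series).
Σ(L/K) = 475/6.32 + 365/35.0 + 272/2.26 = 75.16 + 10.43 + 120.4 = 205.9 d
q = ΔH / Σ(L/K) = 9.79 / 205.9 = 0.04754 m/d (same in every zone)
Zone A: v = q/n = 0.04754/0.34 = 0.1398 m/d → t_A = 475/0.1398 = 3397 d
Zone B: v = q/n = 0.04754/0.25 = 0.1902 m/d → t_B = 365/0.1902 = 1920 d
Zone C: v = q/n = 0.04754/0.19 = 0.2502 m/d → t_C = 272/0.2502 = 1087 d
Total t = 3397 + 1920 + 1087 = 6404 d
   = 6404 / 365 = 17.5 yr

17.5 years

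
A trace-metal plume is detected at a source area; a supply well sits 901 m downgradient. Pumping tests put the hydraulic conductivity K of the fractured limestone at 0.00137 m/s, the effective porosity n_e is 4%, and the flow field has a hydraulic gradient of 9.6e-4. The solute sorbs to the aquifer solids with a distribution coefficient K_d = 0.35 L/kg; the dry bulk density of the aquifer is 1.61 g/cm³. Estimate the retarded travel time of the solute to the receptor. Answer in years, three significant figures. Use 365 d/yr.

13.1 years

K = 0.00137 m/s × 86400 s/d = 118.4 m/d
q = Ki = 118.4 × 9.6e-4 = 0.1136 m/d
v = Ki/n = 118.4·9.6e-4/0.04 = 2.841 m/d
Retardation R = 1 + ρ_b·K_d/n = 1 + 1.61×0.35/0.04 = 15.09
Contaminant velocity v_c = v/R = 2.841/15.09 = 0.1883 m/d
t = L/v_c = 901/0.1883 = 4785 d
   = 4785/365 = 13.1 yr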